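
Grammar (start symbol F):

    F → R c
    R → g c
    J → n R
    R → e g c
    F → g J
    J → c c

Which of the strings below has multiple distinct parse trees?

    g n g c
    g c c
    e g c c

g n g c: 1 tree
g c c: 2 trees
e g c c: 1 tree

g c c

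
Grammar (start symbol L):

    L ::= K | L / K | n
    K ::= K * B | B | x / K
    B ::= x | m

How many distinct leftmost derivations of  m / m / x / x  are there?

Parse trees for m / m / x / x:
  [L [L [L [K [B m]]] / [K [B m]]] / [K x / [K [B x]]]]
  [L [L [L [L [K [B m]]] / [K [B m]]] / [K [B x]]] / [K [B x]]]

2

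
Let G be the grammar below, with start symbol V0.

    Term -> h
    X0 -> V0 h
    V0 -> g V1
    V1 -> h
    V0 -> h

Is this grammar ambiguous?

Unambiguous

Only V0, V1 are reachable from V0; ignoring the rest: The reachable rules are right-linear with at most one rule per (nonterminal, next-terminal) pair. Each input token forces the next rule, so parsing is deterministic.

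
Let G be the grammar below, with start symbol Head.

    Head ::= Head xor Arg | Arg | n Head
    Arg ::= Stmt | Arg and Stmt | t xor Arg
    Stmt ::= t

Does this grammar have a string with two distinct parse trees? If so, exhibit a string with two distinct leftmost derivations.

Witness: t xor t

Derivation 1: Head ⇒ Head xor Arg ⇒ Arg xor Arg ⇒ Stmt xor Arg ⇒ t xor Arg ⇒ t xor Stmt ⇒ t xor t
Derivation 2: Head ⇒ Arg ⇒ t xor Arg ⇒ t xor Stmt ⇒ t xor t

Two distinct leftmost derivations for the same string.

Ambiguous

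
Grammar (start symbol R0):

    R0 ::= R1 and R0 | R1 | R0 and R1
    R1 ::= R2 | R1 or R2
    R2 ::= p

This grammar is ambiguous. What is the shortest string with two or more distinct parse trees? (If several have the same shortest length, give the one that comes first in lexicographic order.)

p and p

length 1: no string has ≥2 trees
length 3: p and p has 2 parse trees

Two derivations of p and p:
  R0 ⇒ R1 and R0 ⇒ R2 and R0 ⇒ p and R0 ⇒ p and R1 ⇒ p and R2 ⇒ p and p
  R0 ⇒ R0 and R1 ⇒ R1 and R1 ⇒ R2 and R1 ⇒ p and R1 ⇒ p and R2 ⇒ p and p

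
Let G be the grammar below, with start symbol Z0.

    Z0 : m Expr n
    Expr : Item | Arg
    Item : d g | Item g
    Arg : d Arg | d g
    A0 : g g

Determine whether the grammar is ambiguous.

Witness: m d g n

Derivation 1: Z0 ⇒ m Expr n ⇒ m Item n ⇒ m d g n
Derivation 2: Z0 ⇒ m Expr n ⇒ m Arg n ⇒ m d g n

Two distinct leftmost derivations for the same string.

Ambiguous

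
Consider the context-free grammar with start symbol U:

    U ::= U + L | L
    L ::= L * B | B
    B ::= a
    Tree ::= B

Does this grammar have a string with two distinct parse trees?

(Tree is unreachable from U, so its rules don't affect L(U).) U → U + L | L  ;  L → L * B | B  — a left-associative chain with B at the bottom. Each string factors uniquely by precedence.

Unambiguous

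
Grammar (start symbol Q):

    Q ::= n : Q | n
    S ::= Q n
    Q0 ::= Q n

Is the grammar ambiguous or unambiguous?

Only Q is reachable from Q; ignoring the rest: The reachable grammar is A → atom sep A | atom. Each atom is followed by either the separator (recurse) or end-of-string (stop) — no choice point.

Unambiguous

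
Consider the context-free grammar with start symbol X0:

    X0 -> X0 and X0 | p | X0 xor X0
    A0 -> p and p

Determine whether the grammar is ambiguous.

Ambiguous

Witness: p and p and p

Derivation 1: X0 ⇒ X0 and X0 ⇒ X0 and X0 and X0 ⇒ p and X0 and X0 ⇒ p and p and X0 ⇒ p and p and p
Derivation 2: X0 ⇒ X0 and X0 ⇒ p and X0 ⇒ p and X0 and X0 ⇒ p and p and X0 ⇒ p and p and p

Two distinct leftmost derivations for the same string.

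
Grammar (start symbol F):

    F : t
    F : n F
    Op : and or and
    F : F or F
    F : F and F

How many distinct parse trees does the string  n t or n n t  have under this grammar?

Parse trees for n t or n n t:
  [F n [F [F t] or [F n [F n [F t]]]]]
  [F [F n [F t]] or [F n [F n [F t]]]]

2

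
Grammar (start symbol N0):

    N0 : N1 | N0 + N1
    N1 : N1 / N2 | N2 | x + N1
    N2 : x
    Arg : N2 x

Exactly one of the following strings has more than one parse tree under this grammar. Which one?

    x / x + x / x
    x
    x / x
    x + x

x + x

x / x + x / x: 1 tree
x: 1 tree
x / x: 1 tree
x + x: 2 trees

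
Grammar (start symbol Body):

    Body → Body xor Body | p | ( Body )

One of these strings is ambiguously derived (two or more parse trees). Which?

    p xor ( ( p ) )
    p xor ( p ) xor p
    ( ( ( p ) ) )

p xor ( p ) xor p

p xor ( ( p ) ): 1 tree
p xor ( p ) xor p: 2 trees
( ( ( p ) ) ): 1 tree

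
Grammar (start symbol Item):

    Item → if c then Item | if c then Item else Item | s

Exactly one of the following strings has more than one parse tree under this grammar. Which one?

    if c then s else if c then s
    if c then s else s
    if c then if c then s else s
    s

if c then if c then s else s

if c then s else if c then s: 1 tree
if c then s else s: 1 tree
if c then if c then s else s: 2 trees
s: 1 tree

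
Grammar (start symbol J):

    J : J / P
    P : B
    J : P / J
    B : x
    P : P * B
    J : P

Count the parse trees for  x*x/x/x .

4

Parse trees for x*x/x/x:
  [J [J [J [P [P [B x]] * [B x]]] / [P [B x]]] / [P [B x]]]
  [J [J [P [P [B x]] * [B x]] / [J [P [B x]]]] / [P [B x]]]
  [J [P [P [B x]] * [B x]] / [J [J [P [B x]]] / [P [B x]]]]
  [J [P [P [B x]] * [B x]] / [J [P [B x]] / [J [P [B x]]]]]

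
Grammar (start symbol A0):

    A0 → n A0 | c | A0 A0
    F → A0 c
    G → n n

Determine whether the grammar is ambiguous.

Ambiguous

Witness: c c c

Derivation 1: A0 ⇒ A0 A0 ⇒ c A0 ⇒ c A0 A0 ⇒ c c A0 ⇒ c c c
Derivation 2: A0 ⇒ A0 A0 ⇒ A0 A0 A0 ⇒ c A0 A0 ⇒ c c A0 ⇒ c c c

Two distinct leftmost derivations for the same string.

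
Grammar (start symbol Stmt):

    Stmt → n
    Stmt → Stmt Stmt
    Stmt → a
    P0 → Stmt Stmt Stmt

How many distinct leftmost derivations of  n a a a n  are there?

Parse trees for n a a a n (showing first 6 of 14):
  [Stmt [Stmt n] [Stmt [Stmt a] [Stmt [Stmt a] [Stmt [Stmt a] [Stmt n]]]]]
  [Stmt [Stmt n] [Stmt [Stmt a] [Stmt [Stmt [Stmt a] [Stmt a]] [Stmt n]]]]
  [Stmt [Stmt n] [Stmt [Stmt [Stmt a] [Stmt a]] [Stmt [Stmt a] [Stmt n]]]]
  [Stmt [Stmt n] [Stmt [Stmt [Stmt a] [Stmt [Stmt a] [Stmt a]]] [Stmt n]]]
  [Stmt [Stmt n] [Stmt [Stmt [Stmt [Stmt a] [Stmt a]] [Stmt a]] [Stmt n]]]
  [Stmt [Stmt [Stmt n] [Stmt a]] [Stmt [Stmt a] [Stmt [Stmt a] [Stmt n]]]]

14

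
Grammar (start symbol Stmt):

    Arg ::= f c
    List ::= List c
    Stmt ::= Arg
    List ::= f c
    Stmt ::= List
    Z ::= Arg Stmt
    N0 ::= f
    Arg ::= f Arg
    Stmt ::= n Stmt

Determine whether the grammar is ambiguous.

Ambiguous

Witness: f c

Derivation 1: Stmt ⇒ Arg ⇒ f c
Derivation 2: Stmt ⇒ List ⇒ f c

Two distinct leftmost derivations for the same string.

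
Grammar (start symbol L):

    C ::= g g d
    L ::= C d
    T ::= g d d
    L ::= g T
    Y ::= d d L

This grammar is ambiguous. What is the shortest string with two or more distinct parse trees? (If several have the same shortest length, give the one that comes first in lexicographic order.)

g g d d

length 4: g g d d has 2 parse trees

Two derivations of g g d d:
  L ⇒ C d ⇒ g g d d
  L ⇒ g T ⇒ g g d d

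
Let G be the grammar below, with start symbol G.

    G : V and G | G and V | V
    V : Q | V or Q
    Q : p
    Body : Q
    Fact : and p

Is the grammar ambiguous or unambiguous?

Ambiguous

Witness: p and p

Derivation 1: G ⇒ V and G ⇒ Q and G ⇒ p and G ⇒ p and V ⇒ p and Q ⇒ p and p
Derivation 2: G ⇒ G and V ⇒ V and V ⇒ Q and V ⇒ p and V ⇒ p and Q ⇒ p and p

Two distinct leftmost derivations for the same string.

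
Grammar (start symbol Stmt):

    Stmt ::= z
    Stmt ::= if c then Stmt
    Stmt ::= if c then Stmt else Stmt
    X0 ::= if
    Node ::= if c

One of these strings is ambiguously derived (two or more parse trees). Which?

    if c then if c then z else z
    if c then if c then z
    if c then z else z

if c then if c then z else z: 2 trees
if c then if c then z: 1 tree
if c then z else z: 1 tree

if c then if c then z else z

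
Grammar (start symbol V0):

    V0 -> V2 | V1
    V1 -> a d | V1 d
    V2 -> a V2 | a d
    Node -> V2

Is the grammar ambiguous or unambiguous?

Witness: a d

Derivation 1: V0 ⇒ V2 ⇒ a d
Derivation 2: V0 ⇒ V1 ⇒ a d

Two distinct leftmost derivations for the same string.

Ambiguous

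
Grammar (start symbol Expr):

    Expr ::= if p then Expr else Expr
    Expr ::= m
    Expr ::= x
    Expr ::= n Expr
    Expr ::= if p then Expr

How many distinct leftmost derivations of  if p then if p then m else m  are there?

Parse trees for if p then if p then m else m:
  [Expr if p then [Expr if p then [Expr m]] else [Expr m]]
  [Expr if p then [Expr if p then [Expr m] else [Expr m]]]

2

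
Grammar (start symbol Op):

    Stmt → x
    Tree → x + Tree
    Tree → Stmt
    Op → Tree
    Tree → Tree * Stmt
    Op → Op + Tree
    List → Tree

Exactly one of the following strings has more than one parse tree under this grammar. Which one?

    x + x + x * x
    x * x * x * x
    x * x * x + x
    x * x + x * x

x + x + x * x: 7 trees
x * x * x * x: 1 tree
x * x * x + x: 1 tree
x * x + x * x: 1 tree

x + x + x * x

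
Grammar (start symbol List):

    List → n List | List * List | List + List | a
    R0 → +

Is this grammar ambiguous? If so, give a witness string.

Witness: n a * a

Derivation 1: List ⇒ n List ⇒ n List * List ⇒ n a * List ⇒ n a * a
Derivation 2: List ⇒ List * List ⇒ n List * List ⇒ n a * List ⇒ n a * a

Two distinct leftmost derivations for the same string.

Ambiguous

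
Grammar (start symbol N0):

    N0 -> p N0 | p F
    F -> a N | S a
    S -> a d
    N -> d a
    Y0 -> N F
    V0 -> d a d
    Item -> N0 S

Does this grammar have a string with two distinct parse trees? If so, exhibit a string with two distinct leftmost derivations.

Witness: p a d a

Derivation 1: N0 ⇒ p F ⇒ p a N ⇒ p a d a
Derivation 2: N0 ⇒ p F ⇒ p S a ⇒ p a d a

Two distinct leftmost derivations for the same string.

Ambiguous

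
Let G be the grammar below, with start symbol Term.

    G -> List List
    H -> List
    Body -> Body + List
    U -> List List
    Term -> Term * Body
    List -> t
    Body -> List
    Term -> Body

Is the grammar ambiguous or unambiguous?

Unambiguous

Only Term, Body, List are reachable from Term; ignoring the rest: This is a standard precedence ladder (Term over Body over List), with each level left-recursive on its own operator ('*' at Term, '+' at Body). That structure is LR(1), hence unambiguous.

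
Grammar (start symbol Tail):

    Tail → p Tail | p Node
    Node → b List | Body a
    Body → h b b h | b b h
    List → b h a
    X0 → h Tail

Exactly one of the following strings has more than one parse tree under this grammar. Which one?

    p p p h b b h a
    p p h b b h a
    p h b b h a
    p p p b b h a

p p p h b b h a: 1 tree
p p h b b h a: 1 tree
p h b b h a: 1 tree
p p p b b h a: 2 trees

p p p b b h a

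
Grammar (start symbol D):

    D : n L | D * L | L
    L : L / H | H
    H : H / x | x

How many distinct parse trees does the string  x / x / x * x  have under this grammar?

4

Parse trees for x / x / x * x:
  [D [D [L [L [H x]] / [H [H x] / x]]] * [L [H x]]]
  [D [D [L [L [L [H x]] / [H x]] / [H x]]] * [L [H x]]]
  [D [D [L [L [H [H x] / x]] / [H x]]] * [L [H x]]]
  [D [D [L [H [H [H x] / x] / x]]] * [L [H x]]]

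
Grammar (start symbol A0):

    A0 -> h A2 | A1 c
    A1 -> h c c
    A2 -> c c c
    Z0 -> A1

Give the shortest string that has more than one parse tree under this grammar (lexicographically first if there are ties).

h c c c

length 4: h c c c has 2 parse trees

Two derivations of h c c c:
  A0 ⇒ h A2 ⇒ h c c c
  A0 ⇒ A1 c ⇒ h c c c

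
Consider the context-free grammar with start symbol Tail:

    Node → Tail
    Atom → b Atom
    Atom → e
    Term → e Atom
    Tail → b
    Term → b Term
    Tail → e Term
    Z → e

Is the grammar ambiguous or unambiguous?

Unambiguous

Only Tail, Term, Atom are reachable from Tail; ignoring the rest: Each reachable nonterminal has at most one production per leading terminal, and all productions are right-linear; the derivation is determined token-by-token.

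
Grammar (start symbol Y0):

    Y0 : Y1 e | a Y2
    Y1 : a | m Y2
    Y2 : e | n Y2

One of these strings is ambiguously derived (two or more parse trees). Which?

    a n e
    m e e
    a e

a n e: 1 tree
m e e: 1 tree
a e: 2 trees

a e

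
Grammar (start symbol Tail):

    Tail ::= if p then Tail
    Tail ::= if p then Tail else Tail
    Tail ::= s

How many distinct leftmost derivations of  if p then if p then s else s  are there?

2

Parse trees for if p then if p then s else s:
  [Tail if p then [Tail if p then [Tail s] else [Tail s]]]
  [Tail if p then [Tail if p then [Tail s]] else [Tail s]]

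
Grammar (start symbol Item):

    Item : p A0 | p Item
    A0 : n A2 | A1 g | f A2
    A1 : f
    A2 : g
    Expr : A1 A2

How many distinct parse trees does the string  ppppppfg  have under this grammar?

2

Parse trees for ppppppfg:
  [Item p [Item p [Item p [Item p [Item p [Item p [A0 [A1 f] g]]]]]]]
  [Item p [Item p [Item p [Item p [Item p [Item p [A0 f [A2 g]]]]]]]]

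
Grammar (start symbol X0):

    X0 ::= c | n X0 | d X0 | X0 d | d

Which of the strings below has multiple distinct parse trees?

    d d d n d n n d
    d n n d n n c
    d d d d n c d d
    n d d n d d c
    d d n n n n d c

d d d n d n n d: 1 tree
d n n d n n c: 1 tree
d d d d n c d d: 21 trees
n d d n d d c: 1 tree
d d n n n n d c: 1 tree

d d d d n c d d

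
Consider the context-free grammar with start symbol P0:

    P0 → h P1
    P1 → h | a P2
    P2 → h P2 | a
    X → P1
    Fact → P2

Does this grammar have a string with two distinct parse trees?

Unambiguous

(X, Fact are unreachable from P0, so their rules don't affect L(P0).) The reachable rules are right-linear with at most one rule per (nonterminal, next-terminal) pair. Each input token forces the next rule, so parsing is deterministic.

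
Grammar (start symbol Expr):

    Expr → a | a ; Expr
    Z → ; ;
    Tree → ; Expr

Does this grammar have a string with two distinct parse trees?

Only Expr is reachable from Expr; ignoring the rest: The reachable grammar is A → atom sep A | atom. Each atom is followed by either the separator (recurse) or end-of-string (stop) — no choice point.

Unambiguous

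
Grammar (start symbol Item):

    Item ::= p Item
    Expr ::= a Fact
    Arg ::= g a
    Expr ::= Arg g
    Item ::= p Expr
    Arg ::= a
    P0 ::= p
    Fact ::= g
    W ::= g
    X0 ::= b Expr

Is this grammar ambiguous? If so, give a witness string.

Witness: p a g

Derivation 1: Item ⇒ p Expr ⇒ p a Fact ⇒ p a g
Derivation 2: Item ⇒ p Expr ⇒ p Arg g ⇒ p a g

Two distinct leftmost derivations for the same string.

Ambiguous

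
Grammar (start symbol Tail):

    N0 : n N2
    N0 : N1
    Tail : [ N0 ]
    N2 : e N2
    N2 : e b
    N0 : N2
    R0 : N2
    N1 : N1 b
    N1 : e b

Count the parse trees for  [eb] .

2

Parse trees for [eb]:
  [Tail [ [N0 [N1 e b]] ]]
  [Tail [ [N0 [N2 e b]] ]]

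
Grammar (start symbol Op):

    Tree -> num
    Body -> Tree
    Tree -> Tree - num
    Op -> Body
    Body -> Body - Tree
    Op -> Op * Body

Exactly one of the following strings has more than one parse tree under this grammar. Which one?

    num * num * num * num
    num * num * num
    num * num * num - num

num * num * num * num: 1 tree
num * num * num: 1 tree
num * num * num - num: 2 trees

num * num * num - num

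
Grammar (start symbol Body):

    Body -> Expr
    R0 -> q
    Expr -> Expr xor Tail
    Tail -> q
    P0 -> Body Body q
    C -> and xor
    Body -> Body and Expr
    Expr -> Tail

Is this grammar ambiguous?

Only Body, Expr, Tail are reachable from Body; ignoring the rest: The grammar is stratified — Body handles 'and' (left-recursive), Expr handles 'xor', Tail atoms. Each operator has a fixed associativity and precedence level, so every string has one parse.

Unambiguous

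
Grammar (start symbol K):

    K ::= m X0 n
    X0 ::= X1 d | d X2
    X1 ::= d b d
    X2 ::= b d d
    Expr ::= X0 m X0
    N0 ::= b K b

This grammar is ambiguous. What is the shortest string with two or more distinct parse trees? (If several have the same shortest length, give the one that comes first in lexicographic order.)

length 6: m d b d d n has 2 parse trees

Two derivations of m d b d d n:
  K ⇒ m X0 n ⇒ m X1 d n ⇒ m d b d d n
  K ⇒ m X0 n ⇒ m d X2 n ⇒ m d b d d n

m d b d d n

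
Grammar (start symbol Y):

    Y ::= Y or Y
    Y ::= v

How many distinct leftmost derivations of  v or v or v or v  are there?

5

Parse trees for v or v or v or v:
  [Y [Y v] or [Y [Y v] or [Y [Y v] or [Y v]]]]
  [Y [Y v] or [Y [Y [Y v] or [Y v]] or [Y v]]]
  [Y [Y [Y v] or [Y v]] or [Y [Y v] or [Y v]]]
  [Y [Y [Y v] or [Y [Y v] or [Y v]]] or [Y v]]
  [Y [Y [Y [Y v] or [Y v]] or [Y v]] or [Y v]]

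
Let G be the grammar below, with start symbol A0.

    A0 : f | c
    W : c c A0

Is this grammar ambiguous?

Only A0 is reachable from A0; ignoring the rest: Restricted to the reachable nonterminals, every rule has the form A → t or A → t B, and no two rules for the same A share a first terminal. The grammar encodes a DFA — one run per string.

Unambiguous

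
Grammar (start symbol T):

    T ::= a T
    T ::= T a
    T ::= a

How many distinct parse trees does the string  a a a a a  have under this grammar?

16

Parse trees for a a a a a (showing first 6 of 16):
  [T a [T a [T a [T a [T a]]]]]
  [T a [T a [T a [T [T a] a]]]]
  [T a [T a [T [T a [T a]] a]]]
  [T a [T a [T [T [T a] a] a]]]
  [T a [T [T a [T a [T a]]] a]]
  [T a [T [T a [T [T a] a]] a]]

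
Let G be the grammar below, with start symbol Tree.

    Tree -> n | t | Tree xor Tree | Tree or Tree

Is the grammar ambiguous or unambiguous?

Ambiguous

Witness: n or n or n

Derivation 1: Tree ⇒ Tree or Tree ⇒ n or Tree ⇒ n or Tree or Tree ⇒ n or n or Tree ⇒ n or n or n
Derivation 2: Tree ⇒ Tree or Tree ⇒ Tree or Tree or Tree ⇒ n or Tree or Tree ⇒ n or n or Tree ⇒ n or n or n

Two distinct leftmost derivations for the same string.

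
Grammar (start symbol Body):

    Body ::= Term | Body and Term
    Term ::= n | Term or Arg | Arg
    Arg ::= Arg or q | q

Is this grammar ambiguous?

Ambiguous

Witness: q or q

Derivation 1: Body ⇒ Term ⇒ Term or Arg ⇒ Arg or Arg ⇒ q or Arg ⇒ q or q
Derivation 2: Body ⇒ Term ⇒ Arg ⇒ Arg or q ⇒ q or q

Two distinct leftmost derivations for the same string.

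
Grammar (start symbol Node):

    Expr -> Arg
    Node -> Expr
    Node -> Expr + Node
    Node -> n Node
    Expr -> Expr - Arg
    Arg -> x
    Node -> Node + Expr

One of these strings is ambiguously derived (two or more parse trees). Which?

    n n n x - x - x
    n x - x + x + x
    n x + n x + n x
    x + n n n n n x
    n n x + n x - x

n x - x + x + x

n n n x - x - x: 1 tree
n x - x + x + x: 7 trees
n x + n x + n x: 1 tree
x + n n n n n x: 1 tree
n n x + n x - x: 1 tree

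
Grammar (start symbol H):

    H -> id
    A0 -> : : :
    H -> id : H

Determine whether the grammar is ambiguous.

Only H is reachable from H; ignoring the rest: Right-recursive list with a separator: after each atom, whether the separator follows determines the rule. One parse per string.

Unambiguous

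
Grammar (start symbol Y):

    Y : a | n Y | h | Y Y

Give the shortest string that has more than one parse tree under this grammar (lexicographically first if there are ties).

a a a

length 1: no string has ≥2 trees
length 2: no string has ≥2 trees
length 3: a a a has 2 parse trees

Two derivations of a a a:
  Y ⇒ Y Y ⇒ a Y ⇒ a Y Y ⇒ a a Y ⇒ a a a
  Y ⇒ Y Y ⇒ Y Y Y ⇒ a Y Y ⇒ a a Y ⇒ a a a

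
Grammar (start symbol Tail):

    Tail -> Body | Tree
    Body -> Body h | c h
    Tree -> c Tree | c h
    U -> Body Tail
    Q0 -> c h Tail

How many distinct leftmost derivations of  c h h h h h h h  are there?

Parse trees for c h h h h h h h:
  [Tail [Body [Body [Body [Body [Body [Body [Body c h] h] h] h] h] h] h]]

1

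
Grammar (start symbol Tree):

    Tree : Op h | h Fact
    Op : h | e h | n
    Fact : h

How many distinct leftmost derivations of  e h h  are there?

1

Parse trees for e h h:
  [Tree [Op e h] h]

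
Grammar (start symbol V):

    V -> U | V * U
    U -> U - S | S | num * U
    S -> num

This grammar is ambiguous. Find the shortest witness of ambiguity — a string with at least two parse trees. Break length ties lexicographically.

length 1: no string has ≥2 trees
length 3: num * num has 2 parse trees

Two derivations of num * num:
  V ⇒ U ⇒ num * U ⇒ num * S ⇒ num * num
  V ⇒ V * U ⇒ U * U ⇒ S * U ⇒ num * U ⇒ num * S ⇒ num * num

num * num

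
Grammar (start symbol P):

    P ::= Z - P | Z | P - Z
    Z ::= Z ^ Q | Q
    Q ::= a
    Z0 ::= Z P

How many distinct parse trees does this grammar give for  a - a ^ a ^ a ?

Parse trees for a - a ^ a ^ a:
  [P [Z [Q a]] - [P [Z [Z [Z [Q a]] ^ [Q a]] ^ [Q a]]]]
  [P [P [Z [Q a]]] - [Z [Z [Z [Q a]] ^ [Q a]] ^ [Q a]]]

2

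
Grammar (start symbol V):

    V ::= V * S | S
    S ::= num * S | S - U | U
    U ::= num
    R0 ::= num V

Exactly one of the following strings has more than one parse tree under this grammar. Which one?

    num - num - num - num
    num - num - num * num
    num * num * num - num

num * num * num - num

num - num - num - num: 1 tree
num - num - num * num: 1 tree
num * num * num - num: 7 trees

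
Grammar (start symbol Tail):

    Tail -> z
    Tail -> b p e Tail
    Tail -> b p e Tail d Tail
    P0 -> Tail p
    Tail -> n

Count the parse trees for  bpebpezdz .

2

Parse trees for bpebpezdz:
  [Tail b p e [Tail b p e [Tail z] d [Tail z]]]
  [Tail b p e [Tail b p e [Tail z]] d [Tail z]]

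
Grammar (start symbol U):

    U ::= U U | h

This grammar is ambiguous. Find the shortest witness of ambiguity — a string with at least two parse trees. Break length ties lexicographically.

length 1: no string has ≥2 trees
length 2: no string has ≥2 trees
length 3: h h h has 2 parse trees

Two derivations of h h h:
  U ⇒ U U ⇒ U U U ⇒ h U U ⇒ h h U ⇒ h h h
  U ⇒ U U ⇒ h U ⇒ h U U ⇒ h h U ⇒ h h h

h h h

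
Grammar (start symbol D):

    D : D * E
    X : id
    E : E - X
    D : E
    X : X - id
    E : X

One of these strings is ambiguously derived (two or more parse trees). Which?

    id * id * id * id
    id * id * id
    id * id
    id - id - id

id * id * id * id: 1 tree
id * id * id: 1 tree
id * id: 1 tree
id - id - id: 4 trees

id - id - id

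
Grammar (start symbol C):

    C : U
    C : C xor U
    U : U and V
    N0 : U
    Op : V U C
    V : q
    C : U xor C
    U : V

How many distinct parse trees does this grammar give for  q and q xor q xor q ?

Parse trees for q and q xor q xor q:
  [C [C [C [U [U [V q]] and [V q]]] xor [U [V q]]] xor [U [V q]]]
  [C [C [U [U [V q]] and [V q]] xor [C [U [V q]]]] xor [U [V q]]]
  [C [U [U [V q]] and [V q]] xor [C [C [U [V q]]] xor [U [V q]]]]
  [C [U [U [V q]] and [V q]] xor [C [U [V q]] xor [C [U [V q]]]]]

4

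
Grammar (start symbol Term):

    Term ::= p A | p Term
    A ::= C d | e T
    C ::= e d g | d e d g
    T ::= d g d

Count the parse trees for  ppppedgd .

2

Parse trees for ppppedgd:
  [Term p [Term p [Term p [Term p [A [C e d g] d]]]]]
  [Term p [Term p [Term p [Term p [A e [T d g d]]]]]]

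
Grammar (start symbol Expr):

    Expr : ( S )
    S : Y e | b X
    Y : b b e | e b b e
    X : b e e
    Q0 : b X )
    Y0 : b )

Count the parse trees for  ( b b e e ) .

2

Parse trees for ( b b e e ):
  [Expr ( [S [Y b b e] e] )]
  [Expr ( [S b [X b e e]] )]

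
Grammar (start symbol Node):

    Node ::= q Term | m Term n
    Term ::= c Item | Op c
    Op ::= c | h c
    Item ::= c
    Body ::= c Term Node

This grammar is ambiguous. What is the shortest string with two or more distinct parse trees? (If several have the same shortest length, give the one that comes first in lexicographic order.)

q c c

length 3: q c c has 2 parse trees

Two derivations of q c c:
  Node ⇒ q Term ⇒ q c Item ⇒ q c c
  Node ⇒ q Term ⇒ q Op c ⇒ q c c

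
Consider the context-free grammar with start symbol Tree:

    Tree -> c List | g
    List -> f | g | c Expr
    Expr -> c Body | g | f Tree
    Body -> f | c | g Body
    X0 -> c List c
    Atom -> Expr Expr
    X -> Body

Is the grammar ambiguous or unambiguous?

Unambiguous

Only Tree, List, Expr, Body are reachable from Tree; ignoring the rest: The reachable rules are right-linear with at most one rule per (nonterminal, next-terminal) pair. Each input token forces the next rule, so parsing is deterministic.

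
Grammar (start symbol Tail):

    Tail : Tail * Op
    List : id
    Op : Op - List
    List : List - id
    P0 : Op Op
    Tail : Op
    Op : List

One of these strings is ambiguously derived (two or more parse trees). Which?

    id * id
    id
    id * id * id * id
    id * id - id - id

id * id: 1 tree
id: 1 tree
id * id * id * id: 1 tree
id * id - id - id: 4 trees

id * id - id - id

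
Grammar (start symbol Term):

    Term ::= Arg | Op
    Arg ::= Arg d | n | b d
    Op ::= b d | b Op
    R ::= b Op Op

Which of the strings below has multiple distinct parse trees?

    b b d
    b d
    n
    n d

b b d: 1 tree
b d: 2 trees
n: 1 tree
n d: 1 tree

b d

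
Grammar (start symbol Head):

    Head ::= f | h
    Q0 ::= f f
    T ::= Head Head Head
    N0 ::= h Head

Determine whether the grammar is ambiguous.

Unambiguous

Only Head is reachable from Head; ignoring the rest: The reachable rules are right-linear with at most one rule per (nonterminal, next-terminal) pair. Each input token forces the next rule, so parsing is deterministic.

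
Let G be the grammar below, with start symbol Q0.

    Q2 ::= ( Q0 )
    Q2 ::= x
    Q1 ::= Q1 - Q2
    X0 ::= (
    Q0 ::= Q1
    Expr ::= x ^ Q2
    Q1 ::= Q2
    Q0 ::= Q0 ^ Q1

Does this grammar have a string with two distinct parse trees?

Unambiguous

Only Q0, Q1, Q2 are reachable from Q0; ignoring the rest: Q0 → Q0 ^ Q1 | Q1  ;  Q1 → Q1 - Q2 | Q2  — a left-associative chain with Q2 at the bottom. Each string factors uniquely by precedence.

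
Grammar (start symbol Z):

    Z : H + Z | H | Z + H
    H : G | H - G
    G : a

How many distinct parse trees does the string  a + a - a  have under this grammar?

2

Parse trees for a + a - a:
  [Z [H [G a]] + [Z [H [H [G a]] - [G a]]]]
  [Z [Z [H [G a]]] + [H [H [G a]] - [G a]]]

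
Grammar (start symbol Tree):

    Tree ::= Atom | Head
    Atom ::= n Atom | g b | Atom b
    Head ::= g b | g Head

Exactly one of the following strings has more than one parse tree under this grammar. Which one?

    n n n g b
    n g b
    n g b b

n g b b

n n n g b: 1 tree
n g b: 1 tree
n g b b: 2 trees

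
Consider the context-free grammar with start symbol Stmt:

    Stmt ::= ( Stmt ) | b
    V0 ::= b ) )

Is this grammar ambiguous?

(V0 is unreachable from Stmt, so its rules don't affect L(Stmt).) Each string is a nest of matched brackets around a single atom. An opening bracket forces the recursive rule; an atom forces the base rule.

Unambiguous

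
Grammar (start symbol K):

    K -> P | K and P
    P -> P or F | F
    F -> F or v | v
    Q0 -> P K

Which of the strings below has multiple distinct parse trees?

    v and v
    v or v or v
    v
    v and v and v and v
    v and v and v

v and v: 1 tree
v or v or v: 4 trees
v: 1 tree
v and v and v and v: 1 tree
v and v and v: 1 tree

v or v or v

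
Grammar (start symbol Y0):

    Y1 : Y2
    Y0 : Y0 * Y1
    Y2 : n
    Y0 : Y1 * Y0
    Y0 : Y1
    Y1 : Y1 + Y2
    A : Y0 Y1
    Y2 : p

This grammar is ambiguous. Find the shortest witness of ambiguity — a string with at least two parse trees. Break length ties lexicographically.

length 1: no string has ≥2 trees
length 3: n * n has 2 parse trees

Two derivations of n * n:
  Y0 ⇒ Y0 * Y1 ⇒ Y1 * Y1 ⇒ Y2 * Y1 ⇒ n * Y1 ⇒ n * Y2 ⇒ n * n
  Y0 ⇒ Y1 * Y0 ⇒ Y2 * Y0 ⇒ n * Y0 ⇒ n * Y1 ⇒ n * Y2 ⇒ n * n

n * n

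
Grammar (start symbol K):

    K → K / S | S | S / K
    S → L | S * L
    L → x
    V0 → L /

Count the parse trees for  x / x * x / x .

Parse trees for x / x * x / x:
  [K [K [K [S [L x]]] / [S [S [L x]] * [L x]]] / [S [L x]]]
  [K [K [S [L x]] / [K [S [S [L x]] * [L x]]]] / [S [L x]]]
  [K [S [L x]] / [K [K [S [S [L x]] * [L x]]] / [S [L x]]]]
  [K [S [L x]] / [K [S [S [L x]] * [L x]] / [K [S [L x]]]]]

4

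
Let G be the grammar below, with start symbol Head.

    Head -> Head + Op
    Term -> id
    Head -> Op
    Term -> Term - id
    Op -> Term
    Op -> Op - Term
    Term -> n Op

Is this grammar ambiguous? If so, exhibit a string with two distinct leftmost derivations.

Ambiguous

Witness: id - id

Derivation 1: Head ⇒ Op ⇒ Term ⇒ Term - id ⇒ id - id
Derivation 2: Head ⇒ Op ⇒ Op - Term ⇒ Term - Term ⇒ id - Term ⇒ id - id

Two distinct leftmost derivations for the same string.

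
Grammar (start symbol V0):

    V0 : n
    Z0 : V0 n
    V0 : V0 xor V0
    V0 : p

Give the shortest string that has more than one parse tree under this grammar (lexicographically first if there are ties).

n xor n xor n

length 1: no string has ≥2 trees
length 3: no string has ≥2 trees
length 5: n xor n xor n has 2 parse trees

Two derivations of n xor n xor n:
  V0 ⇒ V0 xor V0 ⇒ n xor V0 ⇒ n xor V0 xor V0 ⇒ n xor n xor V0 ⇒ n xor n xor n
  V0 ⇒ V0 xor V0 ⇒ V0 xor V0 xor V0 ⇒ n xor V0 xor V0 ⇒ n xor n xor V0 ⇒ n xor n xor n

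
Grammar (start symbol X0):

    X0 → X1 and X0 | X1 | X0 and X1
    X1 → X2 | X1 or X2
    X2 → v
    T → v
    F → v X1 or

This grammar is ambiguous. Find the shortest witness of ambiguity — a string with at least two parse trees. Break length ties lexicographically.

v and v

length 1: no string has ≥2 trees
length 3: v and v has 2 parse trees

Two derivations of v and v:
  X0 ⇒ X1 and X0 ⇒ X2 and X0 ⇒ v and X0 ⇒ v and X1 ⇒ v and X2 ⇒ v and v
  X0 ⇒ X0 and X1 ⇒ X1 and X1 ⇒ X2 and X1 ⇒ v and X1 ⇒ v and X2 ⇒ v and v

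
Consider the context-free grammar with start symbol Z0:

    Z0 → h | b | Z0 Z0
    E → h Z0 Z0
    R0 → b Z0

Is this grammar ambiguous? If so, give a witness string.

Ambiguous

Witness: b b b

Derivation 1: Z0 ⇒ Z0 Z0 ⇒ b Z0 ⇒ b Z0 Z0 ⇒ b b Z0 ⇒ b b b
Derivation 2: Z0 ⇒ Z0 Z0 ⇒ Z0 Z0 Z0 ⇒ b Z0 Z0 ⇒ b b Z0 ⇒ b b b

Two distinct leftmost derivations for the same string.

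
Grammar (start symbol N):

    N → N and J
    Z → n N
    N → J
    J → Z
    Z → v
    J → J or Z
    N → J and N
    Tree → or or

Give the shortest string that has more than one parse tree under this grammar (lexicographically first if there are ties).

v and v

length 1: no string has ≥2 trees
length 2: no string has ≥2 trees
length 3: v and v has 2 parse trees

Two derivations of v and v:
  N ⇒ N and J ⇒ J and J ⇒ Z and J ⇒ v and J ⇒ v and Z ⇒ v and v
  N ⇒ J and N ⇒ Z and N ⇒ v and N ⇒ v and J ⇒ v and Z ⇒ v and v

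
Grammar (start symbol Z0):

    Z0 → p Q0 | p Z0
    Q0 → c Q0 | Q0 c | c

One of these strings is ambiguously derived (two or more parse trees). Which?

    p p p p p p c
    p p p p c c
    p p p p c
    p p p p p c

p p p p p p c: 1 tree
p p p p c c: 2 trees
p p p p c: 1 tree
p p p p p c: 1 tree

p p p p c c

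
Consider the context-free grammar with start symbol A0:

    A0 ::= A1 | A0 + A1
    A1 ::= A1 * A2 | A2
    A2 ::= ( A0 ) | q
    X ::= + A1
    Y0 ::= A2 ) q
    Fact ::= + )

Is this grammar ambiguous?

Unambiguous

(X, Y0, Fact are unreachable from A0, so their rules don't affect L(A0).) The grammar is stratified — A0 handles '+' (left-recursive), A1 handles '*', A2 atoms. Each operator has a fixed associativity and precedence level, so every string has one parse.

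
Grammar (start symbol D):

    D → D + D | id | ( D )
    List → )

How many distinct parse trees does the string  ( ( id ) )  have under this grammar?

1

Parse trees for ( ( id ) ):
  [D ( [D ( [D id] )] )]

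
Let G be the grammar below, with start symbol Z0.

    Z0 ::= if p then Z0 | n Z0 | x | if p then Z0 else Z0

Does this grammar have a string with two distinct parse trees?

Ambiguous

Witness: if p then if p then x else x

Derivation 1: Z0 ⇒ if p then Z0 ⇒ if p then if p then Z0 else Z0 ⇒ if p then if p then x else Z0 ⇒ if p then if p then x else x
Derivation 2: Z0 ⇒ if p then Z0 else Z0 ⇒ if p then if p then Z0 else Z0 ⇒ if p then if p then x else Z0 ⇒ if p then if p then x else x

Two distinct leftmost derivations for the same string.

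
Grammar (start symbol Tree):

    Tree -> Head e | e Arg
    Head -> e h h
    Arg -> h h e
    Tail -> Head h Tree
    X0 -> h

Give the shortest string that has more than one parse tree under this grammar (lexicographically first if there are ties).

e h h e

length 4: e h h e has 2 parse trees

Two derivations of e h h e:
  Tree ⇒ Head e ⇒ e h h e
  Tree ⇒ e Arg ⇒ e h h e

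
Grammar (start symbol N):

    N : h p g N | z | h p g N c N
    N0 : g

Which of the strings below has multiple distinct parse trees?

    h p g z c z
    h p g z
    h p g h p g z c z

h p g z c z: 1 tree
h p g z: 1 tree
h p g h p g z c z: 2 trees

h p g h p g z c z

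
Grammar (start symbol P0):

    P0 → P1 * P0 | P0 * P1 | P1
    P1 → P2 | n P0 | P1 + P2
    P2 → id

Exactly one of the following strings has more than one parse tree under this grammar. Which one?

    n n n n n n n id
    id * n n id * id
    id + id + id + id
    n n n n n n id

id * n n id * id

n n n n n n n id: 1 tree
id * n n id * id: 12 trees
id + id + id + id: 1 tree
n n n n n n id: 1 tree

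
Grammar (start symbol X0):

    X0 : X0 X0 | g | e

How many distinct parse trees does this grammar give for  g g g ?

2

Parse trees for g g g:
  [X0 [X0 g] [X0 [X0 g] [X0 g]]]
  [X0 [X0 [X0 g] [X0 g]] [X0 g]]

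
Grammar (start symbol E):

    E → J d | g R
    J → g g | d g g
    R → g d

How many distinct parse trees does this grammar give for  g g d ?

2

Parse trees for g g d:
  [E [J g g] d]
  [E g [R g d]]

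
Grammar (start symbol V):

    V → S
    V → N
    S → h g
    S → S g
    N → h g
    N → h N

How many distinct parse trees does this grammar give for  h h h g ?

1

Parse trees for h h h g:
  [V [N h [N h [N h g]]]]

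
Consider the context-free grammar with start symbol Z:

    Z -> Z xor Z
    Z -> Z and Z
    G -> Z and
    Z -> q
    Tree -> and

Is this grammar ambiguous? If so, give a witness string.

Ambiguous

Witness: q and q and q

Derivation 1: Z ⇒ Z and Z ⇒ Z and Z and Z ⇒ q and Z and Z ⇒ q and q and Z ⇒ q and q and q
Derivation 2: Z ⇒ Z and Z ⇒ q and Z ⇒ q and Z and Z ⇒ q and q and Z ⇒ q and q and q

Two distinct leftmost derivations for the same string.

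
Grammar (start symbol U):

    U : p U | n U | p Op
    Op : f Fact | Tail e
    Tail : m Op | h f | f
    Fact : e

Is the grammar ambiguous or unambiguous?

Ambiguous

Witness: p f e

Derivation 1: U ⇒ p Op ⇒ p f Fact ⇒ p f e
Derivation 2: U ⇒ p Op ⇒ p Tail e ⇒ p f e

Two distinct leftmost derivations for the same string.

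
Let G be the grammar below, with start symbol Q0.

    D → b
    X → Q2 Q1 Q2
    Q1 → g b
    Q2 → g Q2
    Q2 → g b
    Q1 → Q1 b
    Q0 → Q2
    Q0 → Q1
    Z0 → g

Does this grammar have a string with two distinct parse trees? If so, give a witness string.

Witness: g b

Derivation 1: Q0 ⇒ Q2 ⇒ g b
Derivation 2: Q0 ⇒ Q1 ⇒ g b

Two distinct leftmost derivations for the same string.

Ambiguous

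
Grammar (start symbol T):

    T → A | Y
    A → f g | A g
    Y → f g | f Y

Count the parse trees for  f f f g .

Parse trees for f f f g:
  [T [Y f [Y f [Y f g]]]]

1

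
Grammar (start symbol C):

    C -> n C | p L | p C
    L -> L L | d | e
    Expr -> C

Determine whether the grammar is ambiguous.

Witness: p d d d

Derivation 1: C ⇒ p L ⇒ p L L ⇒ p L L L ⇒ p d L L ⇒ p d d L ⇒ p d d d
Derivation 2: C ⇒ p L ⇒ p L L ⇒ p d L ⇒ p d L L ⇒ p d d L ⇒ p d d d

Two distinct leftmost derivations for the same string.

Ambiguous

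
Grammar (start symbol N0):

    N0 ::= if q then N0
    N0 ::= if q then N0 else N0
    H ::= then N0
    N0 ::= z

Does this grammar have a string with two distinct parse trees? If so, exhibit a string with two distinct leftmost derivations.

Ambiguous

Witness: if q then if q then z else z

Derivation 1: N0 ⇒ if q then N0 ⇒ if q then if q then N0 else N0 ⇒ if q then if q then z else N0 ⇒ if q then if q then z else z
Derivation 2: N0 ⇒ if q then N0 else N0 ⇒ if q then if q then N0 else N0 ⇒ if q then if q then z else N0 ⇒ if q then if q then z else z

Two distinct leftmost derivations for the same string.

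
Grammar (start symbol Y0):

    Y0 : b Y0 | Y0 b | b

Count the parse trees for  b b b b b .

Parse trees for b b b b b (showing first 6 of 16):
  [Y0 b [Y0 b [Y0 b [Y0 b [Y0 b]]]]]
  [Y0 b [Y0 b [Y0 b [Y0 [Y0 b] b]]]]
  [Y0 b [Y0 b [Y0 [Y0 b [Y0 b]] b]]]
  [Y0 b [Y0 b [Y0 [Y0 [Y0 b] b] b]]]
  [Y0 b [Y0 [Y0 b [Y0 b [Y0 b]]] b]]
  [Y0 b [Y0 [Y0 b [Y0 [Y0 b] b]] b]]

16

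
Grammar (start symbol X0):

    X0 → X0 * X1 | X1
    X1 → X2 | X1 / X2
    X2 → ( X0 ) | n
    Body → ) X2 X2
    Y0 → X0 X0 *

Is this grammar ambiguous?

(Body, Y0 are unreachable from X0, so their rules don't affect L(X0).) This is a standard precedence ladder (X0 over X1 over X2), with each level left-recursive on its own operator ('*' at X0, '/' at X1). That structure is LR(1), hence unambiguous.

Unambiguous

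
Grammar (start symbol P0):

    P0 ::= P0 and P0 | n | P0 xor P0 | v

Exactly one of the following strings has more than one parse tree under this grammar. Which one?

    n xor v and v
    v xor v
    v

n xor v and v

n xor v and v: 2 trees
v xor v: 1 tree
v: 1 tree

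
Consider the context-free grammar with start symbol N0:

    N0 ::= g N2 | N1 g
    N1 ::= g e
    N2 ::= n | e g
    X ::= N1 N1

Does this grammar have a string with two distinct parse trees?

Ambiguous

Witness: g e g

Derivation 1: N0 ⇒ g N2 ⇒ g e g
Derivation 2: N0 ⇒ N1 g ⇒ g e g

Two distinct leftmost derivations for the same string.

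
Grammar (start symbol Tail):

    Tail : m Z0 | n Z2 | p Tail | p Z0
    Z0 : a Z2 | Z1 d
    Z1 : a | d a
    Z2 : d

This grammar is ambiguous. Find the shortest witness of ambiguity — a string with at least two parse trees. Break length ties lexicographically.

length 2: no string has ≥2 trees
length 3: m a d has 2 parse trees

Two derivations of m a d:
  Tail ⇒ m Z0 ⇒ m a Z2 ⇒ m a d
  Tail ⇒ m Z0 ⇒ m Z1 d ⇒ m a d

m a d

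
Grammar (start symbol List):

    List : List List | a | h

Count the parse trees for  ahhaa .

14

Parse trees for ahhaa (showing first 6 of 14):
  [List [List a] [List [List h] [List [List h] [List [List a] [List a]]]]]
  [List [List a] [List [List h] [List [List [List h] [List a]] [List a]]]]
  [List [List a] [List [List [List h] [List h]] [List [List a] [List a]]]]
  [List [List a] [List [List [List h] [List [List h] [List a]]] [List a]]]
  [List [List a] [List [List [List [List h] [List h]] [List a]] [List a]]]
  [List [List [List a] [List h]] [List [List h] [List [List a] [List a]]]]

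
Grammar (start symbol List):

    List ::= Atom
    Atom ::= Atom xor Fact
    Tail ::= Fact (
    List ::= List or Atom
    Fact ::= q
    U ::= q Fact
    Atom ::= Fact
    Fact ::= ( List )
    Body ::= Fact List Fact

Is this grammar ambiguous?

(U, Tail, Body are unreachable from List, so their rules don't affect L(List).) This is a standard precedence ladder (List over Atom over Fact), with each level left-recursive on its own operator ('or' at List, 'xor' at Atom). That structure is LR(1), hence unambiguous.

Unambiguous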